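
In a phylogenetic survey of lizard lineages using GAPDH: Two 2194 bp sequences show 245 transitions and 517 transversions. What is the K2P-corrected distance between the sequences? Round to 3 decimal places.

P = 245/2194 ≈ 0.111668 and Q = 517/2194 ≈ 0.235643.
Under the Kimura two-parameter model, d = −½ ln(1 − 2P − Q) − ¼ ln(1 − 2Q).
1 − 2P − Q = 0.541021, giving −½ ln(0.541021) = 0.307149.
1 − 2Q = 0.528714, giving −¼ ln(0.528714) = 0.159327.
d = 0.307149 + 0.159327 = 0.466476.

0.466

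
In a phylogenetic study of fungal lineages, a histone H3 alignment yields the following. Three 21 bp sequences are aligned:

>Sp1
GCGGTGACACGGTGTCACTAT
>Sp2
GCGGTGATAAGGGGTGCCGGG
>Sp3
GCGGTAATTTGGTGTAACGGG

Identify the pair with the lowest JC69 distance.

Sp1–Sp2: 8/21 differ, p = 0.381, d = 0.532.
Sp1–Sp3: 8/21 differ, p = 0.381, d = 0.532.
Sp2–Sp3: 6/21 differ, p = 0.286, d = 0.360.
The smallest distance is between Sp2 and Sp3.

Sp2 and Sp3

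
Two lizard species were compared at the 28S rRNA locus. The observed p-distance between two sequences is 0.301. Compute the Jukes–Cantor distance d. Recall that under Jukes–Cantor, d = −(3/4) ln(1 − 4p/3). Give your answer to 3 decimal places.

d = −(3/4) ln(1 − 4p/3) = −0.75 ln(1 − 0.401333) = −0.75 ln(0.598667)
  = −0.75 × (-0.513050) = 0.384788 substitutions/site.

0.385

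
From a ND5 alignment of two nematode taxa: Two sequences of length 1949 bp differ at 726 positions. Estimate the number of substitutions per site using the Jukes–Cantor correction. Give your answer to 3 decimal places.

p = 726/1949 ≈ 0.372499.
d = −(3/4) ln(1 − 4p/3) = −0.75 ln(1 − 0.496665) = −0.75 ln(0.503335)
  = −0.75 × (-0.686499) = 0.514874 substitutions/site.

0.515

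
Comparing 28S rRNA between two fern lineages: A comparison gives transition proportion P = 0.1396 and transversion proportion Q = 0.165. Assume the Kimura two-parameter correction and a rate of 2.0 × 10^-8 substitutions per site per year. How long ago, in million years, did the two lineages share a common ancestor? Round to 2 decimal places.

Under the Kimura two-parameter model, d = −½ ln(1 − 2P − Q) − ¼ ln(1 − 2Q).
1 − 2P − Q = 0.5558, giving −½ ln(0.5558) = 0.293673.
1 − 2Q = 0.67, giving −¼ ln(0.67) = 0.100119.
d = 0.293673 + 0.100119 = 0.393792.
Under a molecular clock d = 2μt, so t = d/(2μ) = 0.393792 / (2 × 2.0 × 10^-8) = 9.84 million years.

9.84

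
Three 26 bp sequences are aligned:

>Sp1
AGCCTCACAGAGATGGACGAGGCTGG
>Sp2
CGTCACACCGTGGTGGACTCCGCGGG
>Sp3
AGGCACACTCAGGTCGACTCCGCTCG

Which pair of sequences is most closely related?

Sp2 and Sp3

Sp1–Sp2: 10/26 differ, p = 0.385, d = 0.539.
Sp1–Sp3: 10/26 differ, p = 0.385, d = 0.539.
Sp2–Sp3: 8/26 differ, p = 0.308, d = 0.396.
The smallest distance is between Sp2 and Sp3.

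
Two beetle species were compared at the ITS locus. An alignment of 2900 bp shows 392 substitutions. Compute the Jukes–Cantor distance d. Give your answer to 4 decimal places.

p = 392/2900 ≈ 0.135172.
d = −(3/4) ln(1 − 4p/3) = −0.75 ln(1 − 0.180229) = −0.75 ln(0.819771)
  = −0.75 × (-0.198730) = 0.149048 substitutions/site.

0.1490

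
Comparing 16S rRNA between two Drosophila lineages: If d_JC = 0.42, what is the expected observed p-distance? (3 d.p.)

0.322

p = (3/4)(1 − e^(−4d/3)) = 0.75 × (1 − e^(-0.56)) = 0.75 × (1 − 0.571209) = 0.321593.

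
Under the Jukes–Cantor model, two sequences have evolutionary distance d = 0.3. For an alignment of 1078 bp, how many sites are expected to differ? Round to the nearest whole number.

Invert JC69: p = (3/4)(1 − e^(−4d/3)) = 0.75 × (1 − e^(-0.4)) = 0.75 × (1 − 0.670320) = 0.247260.
Expected differing sites = pL ≈ 0.247260 × 1078 = 266.54628 ≈ 267.

267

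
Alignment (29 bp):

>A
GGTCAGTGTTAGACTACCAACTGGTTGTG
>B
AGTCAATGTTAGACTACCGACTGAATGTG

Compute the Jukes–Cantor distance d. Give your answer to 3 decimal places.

The sequences differ at 5 of 29 sites (1, 6, 19, 24, 25), so p = 5/29 ≈ 0.172414.
d = −(3/4) ln(1 − 4p/3) = −0.75 ln(1 − 0.229885) = −0.75 ln(0.770115)
  = −0.75 × (-0.261215) = 0.195911 substitutions/site.

0.196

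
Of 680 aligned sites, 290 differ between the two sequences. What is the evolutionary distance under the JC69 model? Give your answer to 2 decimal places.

p = 290/680 ≈ 0.426471.
d = −(3/4) ln(1 − 4p/3) = −0.75 ln(1 − 0.568628) = −0.75 ln(0.431372)
  = −0.75 × (-0.840784) = 0.630588 substitutions/site.

0.63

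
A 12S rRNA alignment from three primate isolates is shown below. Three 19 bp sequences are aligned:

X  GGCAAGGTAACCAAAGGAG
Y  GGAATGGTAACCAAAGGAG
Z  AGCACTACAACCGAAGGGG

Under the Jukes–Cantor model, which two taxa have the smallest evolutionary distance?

X–Y: 2/19 differ, p = 0.105, d = 0.113.
X–Z: 7/19 differ, p = 0.368, d = 0.507.
Y–Z: 8/19 differ, p = 0.421, d = 0.618.
The smallest distance is between X and Y.

X and Y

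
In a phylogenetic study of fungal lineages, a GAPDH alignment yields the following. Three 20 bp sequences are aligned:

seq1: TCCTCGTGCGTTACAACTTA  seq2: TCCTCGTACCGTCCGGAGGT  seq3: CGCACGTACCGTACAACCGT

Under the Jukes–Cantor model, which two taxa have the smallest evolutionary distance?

seq2 and seq3

seq1–seq2: 10/20 differ, p = 0.500, d = 0.824.
seq1–seq3: 9/20 differ, p = 0.450, d = 0.687.
seq2–seq3: 8/20 differ, p = 0.400, d = 0.572.
The smallest distance is between seq2 and seq3.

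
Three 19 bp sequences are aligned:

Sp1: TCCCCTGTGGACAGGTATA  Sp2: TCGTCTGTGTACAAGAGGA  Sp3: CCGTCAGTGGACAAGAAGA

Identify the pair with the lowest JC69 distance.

Sp2 and Sp3

Sp1–Sp2: 7/19 differ, p = 0.368, d = 0.507.
Sp1–Sp3: 7/19 differ, p = 0.368, d = 0.507.
Sp2–Sp3: 4/19 differ, p = 0.211, d = 0.247.
The smallest distance is between Sp2 and Sp3.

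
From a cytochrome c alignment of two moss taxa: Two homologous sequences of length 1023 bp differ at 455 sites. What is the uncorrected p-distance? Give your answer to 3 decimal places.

p = 455/1023 = 0.444770… ≈ 0.445 (to 3 d.p.).

0.445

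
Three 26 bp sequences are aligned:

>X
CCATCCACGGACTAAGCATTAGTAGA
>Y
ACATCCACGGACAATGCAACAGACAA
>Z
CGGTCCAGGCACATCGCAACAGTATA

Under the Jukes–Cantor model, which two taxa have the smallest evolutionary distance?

X–Y: 8/26 differ, p = 0.308, d = 0.396.
X–Z: 10/26 differ, p = 0.385, d = 0.539.
Y–Z: 10/26 differ, p = 0.385, d = 0.539.
The smallest distance is between X and Y.

X and Y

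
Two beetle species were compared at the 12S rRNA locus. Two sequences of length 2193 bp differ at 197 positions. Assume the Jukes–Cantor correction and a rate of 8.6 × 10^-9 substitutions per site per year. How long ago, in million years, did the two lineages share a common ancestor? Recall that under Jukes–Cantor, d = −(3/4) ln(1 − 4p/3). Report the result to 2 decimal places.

p = 197/2193 ≈ 0.089831.
d = −(3/4) ln(1 − 4p/3) = −0.75 ln(1 − 0.119775) = −0.75 ln(0.880225)
  = −0.75 × (-0.127578) = 0.095684 substitutions/site.
Under a molecular clock d = 2μt, so t = d/(2μ) = 0.095684 / (2 × 8.6 × 10^-9) = 5.56 million years.

5.56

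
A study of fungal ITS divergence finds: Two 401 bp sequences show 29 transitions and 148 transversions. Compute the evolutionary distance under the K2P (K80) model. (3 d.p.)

P = 29/401 ≈ 0.072319 and Q = 148/401 ≈ 0.369077.
Under the Kimura two-parameter model, d = −½ ln(1 − 2P − Q) − ¼ ln(1 − 2Q).
1 − 2P − Q = 0.486285, giving −½ ln(0.486285) = 0.360480.
1 − 2Q = 0.261846, giving −¼ ln(0.261846) = 0.335000.
d = 0.360480 + 0.335000 = 0.695480.

0.695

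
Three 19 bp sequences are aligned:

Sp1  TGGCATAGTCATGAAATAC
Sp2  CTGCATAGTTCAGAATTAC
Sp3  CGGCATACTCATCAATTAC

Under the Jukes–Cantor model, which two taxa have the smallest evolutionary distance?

Sp1–Sp2: 6/19 differ, p = 0.316, d = 0.410.
Sp1–Sp3: 4/19 differ, p = 0.211, d = 0.247.
Sp2–Sp3: 6/19 differ, p = 0.316, d = 0.410.
The smallest distance is between Sp1 and Sp3.

Sp1 and Sp3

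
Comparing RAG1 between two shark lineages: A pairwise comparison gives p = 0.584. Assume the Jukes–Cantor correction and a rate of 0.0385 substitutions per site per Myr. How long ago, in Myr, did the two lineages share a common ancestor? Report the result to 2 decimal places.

d = −(3/4) ln(1 − 4p/3) = −0.75 ln(1 − 0.778667) = −0.75 ln(0.221333)
  = −0.75 × (-1.508087) = 1.131065 substitutions/site.
Under a molecular clock d = 2μt, so t = d/(2μ) = 1.131065 / (2 × 0.0385) = 14.69 Myr.

14.69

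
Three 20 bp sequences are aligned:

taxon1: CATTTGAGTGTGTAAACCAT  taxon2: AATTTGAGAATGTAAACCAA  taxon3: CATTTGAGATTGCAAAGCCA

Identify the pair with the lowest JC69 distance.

taxon1 and taxon2

taxon1–taxon2: 4/20 differ, p = 0.200, d = 0.233.
taxon1–taxon3: 6/20 differ, p = 0.300, d = 0.383.
taxon2–taxon3: 5/20 differ, p = 0.250, d = 0.304.
The smallest distance is between taxon1 and taxon2.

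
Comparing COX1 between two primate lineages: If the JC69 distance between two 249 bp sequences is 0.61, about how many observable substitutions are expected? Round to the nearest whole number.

104

Invert JC69: p = (3/4)(1 − e^(−4d/3)) = 0.75 × (1 − e^(-0.813333)) = 0.75 × (1 − 0.443378) = 0.417467.
Expected differing sites = pL ≈ 0.417467 × 249 = 103.949283 ≈ 104.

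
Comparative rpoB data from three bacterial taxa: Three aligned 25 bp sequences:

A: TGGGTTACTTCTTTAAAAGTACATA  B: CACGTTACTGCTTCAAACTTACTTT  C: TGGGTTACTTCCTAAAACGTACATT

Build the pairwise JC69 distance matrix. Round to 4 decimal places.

d(A,B) = 0.4904, d(A,C) = 0.1800, d(B,C) = 0.4172

A–B: 9/25 sites differ → p = 0.36, d = −0.75 ln(1 − 0.48) = 0.490445 ≈ 0.4904.
A–C: 4/25 sites differ → p = 0.16, d = −0.75 ln(1 − 0.213333) = 0.179963 ≈ 0.1800.
B–C: 8/25 sites differ → p = 0.32, d = −0.75 ln(1 − 0.426667) = 0.417216 ≈ 0.4172.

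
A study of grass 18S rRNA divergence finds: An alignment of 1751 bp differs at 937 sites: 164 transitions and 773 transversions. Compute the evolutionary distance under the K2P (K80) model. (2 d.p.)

P = 164/1751 ≈ 0.093661 and Q = 773/1751 ≈ 0.441462.
Under the Kimura two-parameter model, d = −½ ln(1 − 2P − Q) − ¼ ln(1 − 2Q).
1 − 2P − Q = 0.371216, giving −½ ln(0.371216) = 0.495486.
1 − 2Q = 0.117076, giving −¼ ln(0.117076) = 0.536233.
d = 0.495486 + 0.536233 = 1.031719.

1.03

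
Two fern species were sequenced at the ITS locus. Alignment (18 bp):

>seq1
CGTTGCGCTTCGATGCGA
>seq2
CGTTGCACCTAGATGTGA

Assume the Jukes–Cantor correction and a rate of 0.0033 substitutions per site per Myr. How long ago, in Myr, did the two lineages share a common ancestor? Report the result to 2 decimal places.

The sequences differ at 4 of 18 sites (7, 9, 11, 16), so p = 4/18 ≈ 0.222222.
d = −(3/4) ln(1 − 4p/3) = −0.75 ln(1 − 0.296296) = −0.75 ln(0.703704)
  = −0.75 × (-0.351397) = 0.263548 substitutions/site.
Under a molecular clock d = 2μt, so t = d/(2μ) = 0.263548 / (2 × 0.0033) = 39.93 Myr.

39.93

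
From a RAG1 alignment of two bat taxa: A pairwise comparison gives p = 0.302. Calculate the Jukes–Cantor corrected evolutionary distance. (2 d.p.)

d = −(3/4) ln(1 − 4p/3) = −0.75 ln(1 − 0.402667) = −0.75 ln(0.597333)
  = −0.75 × (-0.515281) = 0.386461 substitutions/site.

0.39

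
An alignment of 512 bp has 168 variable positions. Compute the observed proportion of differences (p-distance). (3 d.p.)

p = 168/512 = 0.328125 ≈ 0.328 (to 3 d.p.).

0.328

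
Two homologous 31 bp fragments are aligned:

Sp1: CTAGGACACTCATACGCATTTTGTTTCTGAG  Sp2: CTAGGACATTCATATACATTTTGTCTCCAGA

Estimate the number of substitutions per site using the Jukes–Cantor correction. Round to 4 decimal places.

0.3163

The sequences differ at 8 of 31 sites (9, 15, 16, 25, 28, 29, 30, 31), so p = 8/31 ≈ 0.258065.
d = −(3/4) ln(1 − 4p/3) = −0.75 ln(1 − 0.344087) = −0.75 ln(0.655913)
  = −0.75 × (-0.421727) = 0.316295 substitutions/site.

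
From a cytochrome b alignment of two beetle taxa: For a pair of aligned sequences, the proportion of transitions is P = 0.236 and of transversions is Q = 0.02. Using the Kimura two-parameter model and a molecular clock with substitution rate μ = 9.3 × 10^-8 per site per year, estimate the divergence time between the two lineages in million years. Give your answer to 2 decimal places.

Under the Kimura two-parameter model, d = −½ ln(1 − 2P − Q) − ¼ ln(1 − 2Q).
1 − 2P − Q = 0.508, giving −½ ln(0.508) = 0.338637.
1 − 2Q = 0.96, giving −¼ ln(0.96) = 0.010205.
d = 0.338637 + 0.010205 = 0.348842.
Under a molecular clock d = 2μt, so t = d/(2μ) = 0.348842 / (2 × 9.3 × 10^-8) = 1.88 million years.

1.88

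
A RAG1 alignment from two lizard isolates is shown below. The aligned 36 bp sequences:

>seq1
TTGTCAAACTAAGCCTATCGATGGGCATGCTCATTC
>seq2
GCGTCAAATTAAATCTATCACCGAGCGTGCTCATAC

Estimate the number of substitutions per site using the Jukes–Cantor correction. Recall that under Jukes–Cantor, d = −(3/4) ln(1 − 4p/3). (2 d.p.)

0.39

The sequences differ at 11 of 36 sites, so p = 11/36 ≈ 0.305556.
d = −(3/4) ln(1 − 4p/3) = −0.75 ln(1 − 0.407408) = −0.75 ln(0.592592)
  = −0.75 × (-0.523249) = 0.392437 substitutions/site.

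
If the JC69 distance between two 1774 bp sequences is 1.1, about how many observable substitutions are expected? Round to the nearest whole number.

1024

Invert JC69: p = (3/4)(1 − e^(−4d/3)) = 0.75 × (1 − e^(-1.466667)) = 0.75 × (1 − 0.230693) = 0.576980.
Expected differing sites = pL ≈ 0.576980 × 1774 = 1023.56252 ≈ 1024.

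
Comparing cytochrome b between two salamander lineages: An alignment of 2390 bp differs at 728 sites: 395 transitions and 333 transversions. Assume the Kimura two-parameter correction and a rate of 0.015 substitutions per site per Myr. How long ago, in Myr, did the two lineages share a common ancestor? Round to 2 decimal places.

13.30

P = 395/2390 ≈ 0.165272 and Q = 333/2390 ≈ 0.139331.
Under the Kimura two-parameter model, d = −½ ln(1 − 2P − Q) − ¼ ln(1 − 2Q).
1 − 2P − Q = 0.530125, giving −½ ln(0.530125) = 0.317321.
1 − 2Q = 0.721338, giving −¼ ln(0.721338) = 0.081662.
d = 0.317321 + 0.081662 = 0.398983.
Under a molecular clock d = 2μt, so t = d/(2μ) = 0.398983 / (2 × 0.015) = 13.30 Myr.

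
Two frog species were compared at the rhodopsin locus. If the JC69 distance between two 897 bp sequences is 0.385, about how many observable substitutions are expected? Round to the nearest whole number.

270

Invert JC69: p = (3/4)(1 − e^(−4d/3)) = 0.75 × (1 − e^(-0.513333)) = 0.75 × (1 − 0.598497) = 0.301127.
Expected differing sites = pL ≈ 0.301127 × 897 = 270.110919 ≈ 270.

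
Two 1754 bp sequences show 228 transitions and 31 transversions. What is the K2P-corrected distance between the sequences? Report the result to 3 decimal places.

0.172

P = 228/1754 ≈ 0.129989 and Q = 31/1754 ≈ 0.017674.
Under the Kimura two-parameter model, d = −½ ln(1 − 2P − Q) − ¼ ln(1 − 2Q).
1 − 2P − Q = 0.722348, giving −½ ln(0.722348) = 0.162624.
1 − 2Q = 0.964652, giving −¼ ln(0.964652) = 0.008997.
d = 0.162624 + 0.008997 = 0.171621.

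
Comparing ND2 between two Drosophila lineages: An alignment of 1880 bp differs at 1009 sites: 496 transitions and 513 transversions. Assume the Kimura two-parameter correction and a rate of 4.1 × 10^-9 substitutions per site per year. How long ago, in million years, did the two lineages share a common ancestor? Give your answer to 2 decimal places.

P = 496/1880 ≈ 0.26383 and Q = 513/1880 ≈ 0.272872.
Under the Kimura two-parameter model, d = −½ ln(1 − 2P − Q) − ¼ ln(1 − 2Q).
1 − 2P − Q = 0.199468, giving −½ ln(0.199468) = 0.806051.
1 − 2Q = 0.454256, giving −¼ ln(0.454256) = 0.197274.
d = 0.806051 + 0.197274 = 1.003325.
Under a molecular clock d = 2μt, so t = d/(2μ) = 1.003325 / (2 × 4.1 × 10^-9) = 122.36 million years.

122.36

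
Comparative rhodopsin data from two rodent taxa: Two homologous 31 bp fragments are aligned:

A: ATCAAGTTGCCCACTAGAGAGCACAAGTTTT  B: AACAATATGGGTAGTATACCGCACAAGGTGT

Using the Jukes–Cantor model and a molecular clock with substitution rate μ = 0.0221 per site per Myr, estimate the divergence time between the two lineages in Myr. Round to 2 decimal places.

12.32

The sequences differ at 12 of 31 sites, so p = 12/31 ≈ 0.387097.
d = −(3/4) ln(1 − 4p/3) = −0.75 ln(1 − 0.516129) = −0.75 ln(0.483871)
  = −0.75 × (-0.725937) = 0.544453 substitutions/site.
Under a molecular clock d = 2μt, so t = d/(2μ) = 0.544453 / (2 × 0.0221) = 12.32 Myr.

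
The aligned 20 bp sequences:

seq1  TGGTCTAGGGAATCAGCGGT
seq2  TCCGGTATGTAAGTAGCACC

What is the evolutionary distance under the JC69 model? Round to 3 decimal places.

The sequences differ at 11 of 20 sites, so p = 11/20 = 0.55.
d = −(3/4) ln(1 − 4p/3) = −0.75 ln(1 − 0.733333) = −0.75 ln(0.266667)
  = −0.75 × (-1.321755) = 0.991316 substitutions/site.

0.991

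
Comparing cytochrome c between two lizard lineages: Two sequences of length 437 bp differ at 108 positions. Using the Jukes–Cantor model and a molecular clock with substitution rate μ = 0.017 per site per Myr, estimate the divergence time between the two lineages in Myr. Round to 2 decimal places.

8.82

p = 108/437 ≈ 0.24714.
d = −(3/4) ln(1 − 4p/3) = −0.75 ln(1 − 0.32952) = −0.75 ln(0.67048)
  = −0.75 × (-0.399761) = 0.299821 substitutions/site.
Under a molecular clock d = 2μt, so t = d/(2μ) = 0.299821 / (2 × 0.017) = 8.82 Myr.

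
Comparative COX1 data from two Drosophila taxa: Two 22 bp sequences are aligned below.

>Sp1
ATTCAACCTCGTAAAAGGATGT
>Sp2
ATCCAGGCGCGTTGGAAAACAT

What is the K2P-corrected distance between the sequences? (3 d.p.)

Of 22 sites, 8 differences are transitions and 3 are transversions, so P = 8/22 ≈ 0.363636 and Q = 3/22 ≈ 0.136364.
Under the Kimura two-parameter model, d = −½ ln(1 − 2P − Q) − ¼ ln(1 − 2Q).
1 − 2P − Q = 0.136364, giving −½ ln(0.136364) = 0.996214.
1 − 2Q = 0.727272, giving −¼ ln(0.727272) = 0.079614.
d = 0.996214 + 0.079614 = 1.075828.

1.076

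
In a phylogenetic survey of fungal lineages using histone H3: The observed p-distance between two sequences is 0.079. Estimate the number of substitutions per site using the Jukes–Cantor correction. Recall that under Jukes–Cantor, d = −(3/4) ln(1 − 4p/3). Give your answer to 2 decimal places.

d = −(3/4) ln(1 − 4p/3) = −0.75 ln(1 − 0.105333) = −0.75 ln(0.894667)
  = −0.75 × (-0.111304) = 0.083478 substitutions/site.

0.08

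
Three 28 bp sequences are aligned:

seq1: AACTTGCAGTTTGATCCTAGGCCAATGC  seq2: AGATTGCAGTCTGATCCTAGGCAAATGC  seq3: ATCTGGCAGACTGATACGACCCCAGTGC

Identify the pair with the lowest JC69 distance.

seq1–seq2: 4/28 differ, p = 0.143, d = 0.158.
seq1–seq3: 9/28 differ, p = 0.321, d = 0.420.
seq2–seq3: 10/28 differ, p = 0.357, d = 0.485.
The smallest distance is between seq1 and seq2.

seq1 and seq2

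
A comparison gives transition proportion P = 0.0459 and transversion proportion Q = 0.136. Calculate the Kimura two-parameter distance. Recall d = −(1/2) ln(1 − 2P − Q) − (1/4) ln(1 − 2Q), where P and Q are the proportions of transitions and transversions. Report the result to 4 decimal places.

0.2086

Under the Kimura two-parameter model, d = −½ ln(1 − 2P − Q) − ¼ ln(1 − 2Q).
1 − 2P − Q = 0.7722, giving −½ ln(0.7722) = 0.129256.
1 − 2Q = 0.728, giving −¼ ln(0.728) = 0.079364.
d = 0.129256 + 0.079364 = 0.208620.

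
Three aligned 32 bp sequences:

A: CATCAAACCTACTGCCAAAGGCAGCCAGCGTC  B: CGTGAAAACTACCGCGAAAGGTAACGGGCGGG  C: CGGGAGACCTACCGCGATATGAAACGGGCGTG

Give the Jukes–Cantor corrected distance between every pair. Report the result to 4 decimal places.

d(A,B) = 0.4598, d(A,C) = 0.5851, d(B,C) = 0.2586

A–B: 11/32 sites differ → p = 0.34375, d = −0.75 ln(1 − 0.458333) = 0.459828 ≈ 0.4598.
A–C: 13/32 sites differ → p = 0.40625, d = −0.75 ln(1 − 0.541667) = 0.585119 ≈ 0.5851.
B–C: 7/32 sites differ → p = 0.21875, d = −0.75 ln(1 − 0.291667) = 0.258631 ≈ 0.2586.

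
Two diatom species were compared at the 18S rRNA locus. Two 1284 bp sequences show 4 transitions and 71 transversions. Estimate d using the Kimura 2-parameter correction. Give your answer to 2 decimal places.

0.06

P = 4/1284 ≈ 0.003115 and Q = 71/1284 ≈ 0.055296.
Under the Kimura two-parameter model, d = −½ ln(1 − 2P − Q) − ¼ ln(1 − 2Q).
1 − 2P − Q = 0.938474, giving −½ ln(0.938474) = 0.031750.
1 − 2Q = 0.889408, giving −¼ ln(0.889408) = 0.029300.
d = 0.031750 + 0.029300 = 0.061050.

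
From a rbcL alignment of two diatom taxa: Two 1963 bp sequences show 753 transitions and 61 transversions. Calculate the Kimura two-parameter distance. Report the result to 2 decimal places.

0.82

P = 753/1963 ≈ 0.383597 and Q = 61/1963 ≈ 0.031075.
Under the Kimura two-parameter model, d = −½ ln(1 − 2P − Q) − ¼ ln(1 − 2Q).
1 − 2P − Q = 0.201731, giving −½ ln(0.201731) = 0.800410.
1 − 2Q = 0.93785, giving −¼ ln(0.93785) = 0.016041.
d = 0.800410 + 0.016041 = 0.816451.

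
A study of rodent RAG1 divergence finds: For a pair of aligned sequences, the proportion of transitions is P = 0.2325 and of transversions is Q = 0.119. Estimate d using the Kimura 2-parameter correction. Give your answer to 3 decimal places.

Under the Kimura two-parameter model, d = −½ ln(1 − 2P − Q) − ¼ ln(1 − 2Q).
1 − 2P − Q = 0.416, giving −½ ln(0.416) = 0.438535.
1 − 2Q = 0.762, giving −¼ ln(0.762) = 0.067952.
d = 0.438535 + 0.067952 = 0.506487.

0.506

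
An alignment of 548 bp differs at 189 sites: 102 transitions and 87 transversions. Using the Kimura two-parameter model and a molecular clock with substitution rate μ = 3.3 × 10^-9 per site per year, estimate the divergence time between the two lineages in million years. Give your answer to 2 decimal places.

71.83

P = 102/548 ≈ 0.186131 and Q = 87/548 ≈ 0.158759.
Under the Kimura two-parameter model, d = −½ ln(1 − 2P − Q) − ¼ ln(1 − 2Q).
1 − 2P − Q = 0.468979, giving −½ ln(0.468979) = 0.378599.
1 − 2Q = 0.682482, giving −¼ ln(0.682482) = 0.095505.
d = 0.378599 + 0.095505 = 0.474104.
Under a molecular clock d = 2μt, so t = d/(2μ) = 0.474104 / (2 × 3.3 × 10^-9) = 71.83 million years.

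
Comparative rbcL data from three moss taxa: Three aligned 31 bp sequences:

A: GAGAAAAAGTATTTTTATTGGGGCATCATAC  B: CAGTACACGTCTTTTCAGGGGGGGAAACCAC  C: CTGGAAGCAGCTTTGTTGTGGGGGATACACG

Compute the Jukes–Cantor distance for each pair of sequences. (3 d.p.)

A–B: 13/31 sites differ → p ≈ 0.419355, d = −0.75 ln(1 − 0.55914) = 0.614271 ≈ 0.614.
A–C: 17/31 sites differ → p ≈ 0.548387, d = −0.75 ln(1 − 0.731183) = 0.985293 ≈ 0.985.
B–C: 14/31 sites differ → p ≈ 0.451613, d = −0.75 ln(1 − 0.602151) = 0.691262 ≈ 0.691.

d(A,B) = 0.614, d(A,C) = 0.985, d(B,C) = 0.691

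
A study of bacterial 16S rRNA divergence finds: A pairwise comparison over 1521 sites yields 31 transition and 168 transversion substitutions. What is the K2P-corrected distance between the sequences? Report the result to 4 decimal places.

0.1444

P = 31/1521 ≈ 0.020381 and Q = 168/1521 ≈ 0.110454.
Under the Kimura two-parameter model, d = −½ ln(1 − 2P − Q) − ¼ ln(1 − 2Q).
1 − 2P − Q = 0.848784, giving −½ ln(0.848784) = 0.081975.
1 − 2Q = 0.779092, giving −¼ ln(0.779092) = 0.062407.
d = 0.081975 + 0.062407 = 0.144382.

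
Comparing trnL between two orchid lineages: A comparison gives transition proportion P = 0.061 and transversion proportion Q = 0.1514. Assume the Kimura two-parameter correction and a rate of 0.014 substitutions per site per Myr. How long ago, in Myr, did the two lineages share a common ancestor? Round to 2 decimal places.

Under the Kimura two-parameter model, d = −½ ln(1 − 2P − Q) − ¼ ln(1 − 2Q).
1 − 2P − Q = 0.7266, giving −½ ln(0.7266) = 0.159690.
1 − 2Q = 0.6972, giving −¼ ln(0.6972) = 0.090171.
d = 0.159690 + 0.090171 = 0.249861.
Under a molecular clock d = 2μt, so t = d/(2μ) = 0.249861 / (2 × 0.014) = 8.92 Myr.

8.92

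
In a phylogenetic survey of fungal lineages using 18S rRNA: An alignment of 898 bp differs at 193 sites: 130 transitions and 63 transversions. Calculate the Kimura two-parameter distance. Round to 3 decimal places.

P = 130/898 ≈ 0.144766 and Q = 63/898 ≈ 0.070156.
Under the Kimura two-parameter model, d = −½ ln(1 − 2P − Q) − ¼ ln(1 − 2Q).
1 − 2P − Q = 0.640312, giving −½ ln(0.640312) = 0.222900.
1 − 2Q = 0.859688, giving −¼ ln(0.859688) = 0.037796.
d = 0.222900 + 0.037796 = 0.260696.

0.261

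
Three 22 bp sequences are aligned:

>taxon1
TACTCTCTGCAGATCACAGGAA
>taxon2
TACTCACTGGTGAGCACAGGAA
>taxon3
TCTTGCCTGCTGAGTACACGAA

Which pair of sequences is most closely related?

taxon1–taxon2: 4/22 differ, p = 0.182, d = 0.208.
taxon1–taxon3: 8/22 differ, p = 0.364, d = 0.497.
taxon2–taxon3: 7/22 differ, p = 0.318, d = 0.414.
The smallest distance is between taxon1 and taxon2.

taxon1 and taxon2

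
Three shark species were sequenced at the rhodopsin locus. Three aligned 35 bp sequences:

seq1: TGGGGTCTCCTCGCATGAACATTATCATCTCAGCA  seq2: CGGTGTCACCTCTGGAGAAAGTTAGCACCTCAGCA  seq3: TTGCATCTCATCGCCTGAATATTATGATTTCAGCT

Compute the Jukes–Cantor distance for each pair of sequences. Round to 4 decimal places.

seq1–seq2: 11/35 sites differ → p ≈ 0.314286, d = −0.75 ln(1 − 0.419048) = 0.407315 ≈ 0.4073.
seq1–seq3: 9/35 sites differ → p ≈ 0.257143, d = −0.75 ln(1 − 0.342857) = 0.314890 ≈ 0.3149.
seq2–seq3: 17/35 sites differ → p ≈ 0.485714, d = −0.75 ln(1 − 0.647619) = 0.782282 ≈ 0.7823.

d(seq1,seq2) = 0.4073, d(seq1,seq3) = 0.3149, d(seq2,seq3) = 0.7823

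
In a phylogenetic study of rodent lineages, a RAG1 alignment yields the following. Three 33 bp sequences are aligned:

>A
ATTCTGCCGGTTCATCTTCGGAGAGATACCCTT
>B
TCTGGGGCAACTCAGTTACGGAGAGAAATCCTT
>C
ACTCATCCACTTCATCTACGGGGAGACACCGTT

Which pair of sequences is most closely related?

A and C

A–B: 13/33 differ, p = 0.394, d = 0.559.
A–C: 9/33 differ, p = 0.273, d = 0.339.
B–C: 13/33 differ, p = 0.394, d = 0.559.
The smallest distance is between A and C.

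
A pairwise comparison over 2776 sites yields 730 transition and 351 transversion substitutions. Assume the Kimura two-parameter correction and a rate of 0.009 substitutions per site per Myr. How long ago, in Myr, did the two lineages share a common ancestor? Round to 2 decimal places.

P = 730/2776 ≈ 0.262968 and Q = 351/2776 ≈ 0.126441.
Under the Kimura two-parameter model, d = −½ ln(1 − 2P − Q) − ¼ ln(1 − 2Q).
1 − 2P − Q = 0.347623, giving −½ ln(0.347623) = 0.528318.
1 − 2Q = 0.747118, giving −¼ ln(0.747118) = 0.072883.
d = 0.528318 + 0.072883 = 0.601201.
Under a molecular clock d = 2μt, so t = d/(2μ) = 0.601201 / (2 × 0.009) = 33.40 Myr.

33.40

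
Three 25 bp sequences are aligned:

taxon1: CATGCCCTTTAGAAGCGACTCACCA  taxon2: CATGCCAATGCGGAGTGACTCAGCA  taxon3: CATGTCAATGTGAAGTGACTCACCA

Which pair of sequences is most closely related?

taxon2 and taxon3

taxon1–taxon2: 7/25 differ, p = 0.280, d = 0.351.
taxon1–taxon3: 6/25 differ, p = 0.240, d = 0.289.
taxon2–taxon3: 4/25 differ, p = 0.160, d = 0.180.
The smallest distance is between taxon2 and taxon3.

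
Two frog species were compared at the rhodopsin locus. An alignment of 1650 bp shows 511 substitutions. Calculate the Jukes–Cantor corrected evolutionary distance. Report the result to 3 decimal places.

p = 511/1650 ≈ 0.309697.
d = −(3/4) ln(1 − 4p/3) = −0.75 ln(1 − 0.412929) = −0.75 ln(0.587071)
  = −0.75 × (-0.532610) = 0.399458 substitutions/site.

0.399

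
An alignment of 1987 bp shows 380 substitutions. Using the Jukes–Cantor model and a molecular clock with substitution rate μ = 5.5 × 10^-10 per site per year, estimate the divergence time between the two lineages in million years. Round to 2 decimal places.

200.70

p = 380/1987 ≈ 0.191243.
d = −(3/4) ln(1 − 4p/3) = −0.75 ln(1 − 0.254991) = −0.75 ln(0.745009)
  = −0.75 × (-0.294359) = 0.220769 substitutions/site.
Under a molecular clock d = 2μt, so t = d/(2μ) = 0.220769 / (2 × 5.5 × 10^-10) = 200.70 million years.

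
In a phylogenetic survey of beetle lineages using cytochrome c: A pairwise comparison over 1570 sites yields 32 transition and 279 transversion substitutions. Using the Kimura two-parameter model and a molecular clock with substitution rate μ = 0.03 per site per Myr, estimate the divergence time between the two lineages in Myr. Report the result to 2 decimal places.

3.88

P = 32/1570 ≈ 0.020382 and Q = 279/1570 ≈ 0.177707.
Under the Kimura two-parameter model, d = −½ ln(1 − 2P − Q) − ¼ ln(1 − 2Q).
1 − 2P − Q = 0.781529, giving −½ ln(0.781529) = 0.123252.
1 − 2Q = 0.644586, giving −¼ ln(0.644586) = 0.109787.
d = 0.123252 + 0.109787 = 0.233039.
Under a molecular clock d = 2μt, so t = d/(2μ) = 0.233039 / (2 × 0.03) = 3.88 Myr.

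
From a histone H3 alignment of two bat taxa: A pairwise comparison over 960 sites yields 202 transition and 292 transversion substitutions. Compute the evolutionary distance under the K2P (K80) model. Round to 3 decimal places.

0.880

P = 202/960 ≈ 0.210417 and Q = 292/960 ≈ 0.304167.
Under the Kimura two-parameter model, d = −½ ln(1 − 2P − Q) − ¼ ln(1 − 2Q).
1 − 2P − Q = 0.274999, giving −½ ln(0.274999) = 0.645494.
1 − 2Q = 0.391666, giving −¼ ln(0.391666) = 0.234336.
d = 0.645494 + 0.234336 = 0.879830.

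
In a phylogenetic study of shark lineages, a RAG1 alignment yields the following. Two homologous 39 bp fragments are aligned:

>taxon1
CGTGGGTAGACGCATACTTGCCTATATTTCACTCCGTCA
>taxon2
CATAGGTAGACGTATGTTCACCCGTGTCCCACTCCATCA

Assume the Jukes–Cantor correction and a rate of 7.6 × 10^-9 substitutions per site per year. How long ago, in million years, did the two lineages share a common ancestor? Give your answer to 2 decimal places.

29.00

The sequences differ at 13 of 39 sites, so p = 13/39 ≈ 0.333333.
d = −(3/4) ln(1 − 4p/3) = −0.75 ln(1 − 0.444444) = −0.75 ln(0.555556)
  = −0.75 × (-0.587786) = 0.440840 substitutions/site.
Under a molecular clock d = 2μt, so t = d/(2μ) = 0.440840 / (2 × 7.6 × 10^-9) = 29.00 million years.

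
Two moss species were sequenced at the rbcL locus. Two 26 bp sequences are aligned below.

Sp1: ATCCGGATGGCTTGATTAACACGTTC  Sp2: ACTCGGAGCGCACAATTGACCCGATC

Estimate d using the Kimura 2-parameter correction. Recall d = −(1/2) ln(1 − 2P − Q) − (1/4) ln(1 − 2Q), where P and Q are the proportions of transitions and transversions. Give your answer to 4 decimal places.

Of 26 sites, 5 differences are transitions and 5 are transversions, so P = 5/26 ≈ 0.192308 and Q = 5/26 ≈ 0.192308.
Under the Kimura two-parameter model, d = −½ ln(1 − 2P − Q) − ¼ ln(1 − 2Q).
1 − 2P − Q = 0.423076, giving −½ ln(0.423076) = 0.430102.
1 − 2Q = 0.615384, giving −¼ ln(0.615384) = 0.121377.
d = 0.430102 + 0.121377 = 0.551479.

0.5515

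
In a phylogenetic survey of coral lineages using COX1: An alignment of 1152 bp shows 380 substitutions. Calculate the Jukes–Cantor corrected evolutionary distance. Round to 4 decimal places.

0.4346

p = 380/1152 ≈ 0.329861.
d = −(3/4) ln(1 − 4p/3) = −0.75 ln(1 − 0.439815) = −0.75 ln(0.560185)
  = −0.75 × (-0.579488) = 0.434616 substitutions/site.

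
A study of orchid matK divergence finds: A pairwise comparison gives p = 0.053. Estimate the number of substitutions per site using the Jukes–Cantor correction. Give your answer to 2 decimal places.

0.05

d = −(3/4) ln(1 − 4p/3) = −0.75 ln(1 − 0.070667) = −0.75 ln(0.929333)
  = −0.75 × (-0.073288) = 0.054966 substitutions/site.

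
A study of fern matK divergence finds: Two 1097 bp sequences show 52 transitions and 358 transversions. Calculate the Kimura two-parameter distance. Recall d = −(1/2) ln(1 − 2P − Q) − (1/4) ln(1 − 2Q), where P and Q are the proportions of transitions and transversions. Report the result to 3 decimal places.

0.538

P = 52/1097 ≈ 0.047402 and Q = 358/1097 ≈ 0.326345.
Under the Kimura two-parameter model, d = −½ ln(1 − 2P − Q) − ¼ ln(1 − 2Q).
1 − 2P − Q = 0.578851, giving −½ ln(0.578851) = 0.273355.
1 − 2Q = 0.34731, giving −¼ ln(0.34731) = 0.264384.
d = 0.273355 + 0.264384 = 0.537739.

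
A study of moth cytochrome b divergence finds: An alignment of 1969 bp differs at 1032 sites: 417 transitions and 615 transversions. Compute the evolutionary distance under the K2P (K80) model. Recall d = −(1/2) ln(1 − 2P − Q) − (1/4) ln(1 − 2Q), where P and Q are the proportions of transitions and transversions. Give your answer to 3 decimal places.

P = 417/1969 ≈ 0.211783 and Q = 615/1969 ≈ 0.312341.
Under the Kimura two-parameter model, d = −½ ln(1 − 2P − Q) − ¼ ln(1 − 2Q).
1 − 2P − Q = 0.264093, giving −½ ln(0.264093) = 0.665727.
1 − 2Q = 0.375318, giving −¼ ln(0.375318) = 0.244995.
d = 0.665727 + 0.244995 = 0.910722.

0.911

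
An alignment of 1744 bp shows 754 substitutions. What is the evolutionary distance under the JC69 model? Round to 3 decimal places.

0.644

p = 754/1744 ≈ 0.432339.
d = −(3/4) ln(1 − 4p/3) = −0.75 ln(1 − 0.576452) = −0.75 ln(0.423548)
  = −0.75 × (-0.859088) = 0.644316 substitutions/site.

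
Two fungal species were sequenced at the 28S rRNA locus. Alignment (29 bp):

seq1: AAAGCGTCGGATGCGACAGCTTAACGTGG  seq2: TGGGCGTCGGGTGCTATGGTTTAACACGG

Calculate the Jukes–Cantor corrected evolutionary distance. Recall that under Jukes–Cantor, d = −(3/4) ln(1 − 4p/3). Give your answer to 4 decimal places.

The sequences differ at 10 of 29 sites (1, 2, 3, 11, 15, 17, 18, 20, 26, 27), so p = 10/29 ≈ 0.344828.
d = −(3/4) ln(1 − 4p/3) = −0.75 ln(1 − 0.459771) = −0.75 ln(0.540229)
  = −0.75 × (-0.615762) = 0.461822 substitutions/site.

0.4618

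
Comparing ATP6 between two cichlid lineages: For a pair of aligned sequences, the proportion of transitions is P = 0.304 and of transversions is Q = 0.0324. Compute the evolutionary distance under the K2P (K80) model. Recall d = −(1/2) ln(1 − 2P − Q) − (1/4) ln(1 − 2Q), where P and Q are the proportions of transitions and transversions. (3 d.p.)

Under the Kimura two-parameter model, d = −½ ln(1 − 2P − Q) − ¼ ln(1 − 2Q).
1 − 2P − Q = 0.3596, giving −½ ln(0.3596) = 0.511381.
1 − 2Q = 0.9352, giving −¼ ln(0.9352) = 0.016749.
d = 0.511381 + 0.016749 = 0.528130.

0.528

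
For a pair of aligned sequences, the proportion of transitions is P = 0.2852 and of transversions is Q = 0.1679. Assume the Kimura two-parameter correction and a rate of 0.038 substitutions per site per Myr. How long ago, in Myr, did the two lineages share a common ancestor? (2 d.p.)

Under the Kimura two-parameter model, d = −½ ln(1 − 2P − Q) − ¼ ln(1 − 2Q).
1 − 2P − Q = 0.2617, giving −½ ln(0.2617) = 0.670278.
1 − 2Q = 0.6642, giving −¼ ln(0.6642) = 0.102293.
d = 0.670278 + 0.102293 = 0.772571.
Under a molecular clock d = 2μt, so t = d/(2μ) = 0.772571 / (2 × 0.038) = 10.17 Myr.

10.17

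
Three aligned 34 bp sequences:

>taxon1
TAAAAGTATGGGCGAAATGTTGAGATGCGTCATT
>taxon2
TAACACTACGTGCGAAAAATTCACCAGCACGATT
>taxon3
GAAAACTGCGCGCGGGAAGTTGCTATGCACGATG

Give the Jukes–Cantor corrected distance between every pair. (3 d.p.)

taxon1–taxon2: 13/34 sites differ → p ≈ 0.382353, d = −0.75 ln(1 − 0.509804) = 0.534712 ≈ 0.535.
taxon1–taxon3: 14/34 sites differ → p ≈ 0.411765, d = −0.75 ln(1 − 0.54902) = 0.597249 ≈ 0.597.
taxon2–taxon3: 13/34 sites differ → p ≈ 0.382353, d = −0.75 ln(1 − 0.509804) = 0.534712 ≈ 0.535.

d(taxon1,taxon2) = 0.535, d(taxon1,taxon3) = 0.597, d(taxon2,taxon3) = 0.535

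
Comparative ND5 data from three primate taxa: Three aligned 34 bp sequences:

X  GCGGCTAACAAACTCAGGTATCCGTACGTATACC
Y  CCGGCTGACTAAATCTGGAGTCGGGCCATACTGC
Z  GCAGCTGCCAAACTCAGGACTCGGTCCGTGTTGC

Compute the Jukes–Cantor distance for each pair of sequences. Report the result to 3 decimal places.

d(X,Y) = 0.597, d(X,Z) = 0.373, d(Y,Z) = 0.423

X–Y: 14/34 sites differ → p ≈ 0.411765, d = −0.75 ln(1 − 0.54902) = 0.597249 ≈ 0.597.
X–Z: 10/34 sites differ → p ≈ 0.294118, d = −0.75 ln(1 − 0.392157) = 0.373379 ≈ 0.373.
Y–Z: 11/34 sites differ → p ≈ 0.323529, d = −0.75 ln(1 − 0.431372) = 0.423397 ≈ 0.423.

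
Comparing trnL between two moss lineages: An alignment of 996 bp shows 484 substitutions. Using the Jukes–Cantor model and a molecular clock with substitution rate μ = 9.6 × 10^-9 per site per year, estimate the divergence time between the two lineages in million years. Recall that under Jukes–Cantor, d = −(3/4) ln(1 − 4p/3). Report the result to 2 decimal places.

40.78

p = 484/996 ≈ 0.485944.
d = −(3/4) ln(1 − 4p/3) = −0.75 ln(1 − 0.647925) = −0.75 ln(0.352075)
  = −0.75 × (-1.043911) = 0.782933 substitutions/site.
Under a molecular clock d = 2μt, so t = d/(2μ) = 0.782933 / (2 × 9.6 × 10^-9) = 40.78 million years.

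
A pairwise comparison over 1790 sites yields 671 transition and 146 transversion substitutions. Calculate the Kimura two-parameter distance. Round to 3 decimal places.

P = 671/1790 ≈ 0.37486 and Q = 146/1790 ≈ 0.081564.
Under the Kimura two-parameter model, d = −½ ln(1 − 2P − Q) − ¼ ln(1 − 2Q).
1 − 2P − Q = 0.168716, giving −½ ln(0.168716) = 0.889769.
1 − 2Q = 0.836872, giving −¼ ln(0.836872) = 0.044521.
d = 0.889769 + 0.044521 = 0.934290.

0.934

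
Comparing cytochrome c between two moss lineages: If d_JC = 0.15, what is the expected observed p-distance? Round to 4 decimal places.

p = (3/4)(1 − e^(−4d/3)) = 0.75 × (1 − e^(-0.2)) = 0.75 × (1 − 0.818731) = 0.135952.

0.1360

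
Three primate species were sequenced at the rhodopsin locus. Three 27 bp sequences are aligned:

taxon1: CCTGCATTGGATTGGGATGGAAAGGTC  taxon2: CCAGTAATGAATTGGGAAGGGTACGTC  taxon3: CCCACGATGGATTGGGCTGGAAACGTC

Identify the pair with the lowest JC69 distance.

taxon1 and taxon3

taxon1–taxon2: 8/27 differ, p = 0.296, d = 0.377.
taxon1–taxon3: 6/27 differ, p = 0.222, d = 0.264.
taxon2–taxon3: 9/27 differ, p = 0.333, d = 0.441.
The smallest distance is between taxon1 and taxon3.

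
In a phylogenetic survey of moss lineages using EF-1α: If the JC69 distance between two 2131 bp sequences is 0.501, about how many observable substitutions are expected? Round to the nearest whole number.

Invert JC69: p = (3/4)(1 − e^(−4d/3)) = 0.75 × (1 − e^(-0.668)) = 0.75 × (1 − 0.512733) = 0.365450.
Expected differing sites = pL ≈ 0.365450 × 2131 = 778.77395 ≈ 779.

779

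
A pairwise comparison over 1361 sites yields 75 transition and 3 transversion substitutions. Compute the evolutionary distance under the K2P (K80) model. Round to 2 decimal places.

P = 75/1361 ≈ 0.055107 and Q = 3/1361 ≈ 0.002204.
Under the Kimura two-parameter model, d = −½ ln(1 − 2P − Q) − ¼ ln(1 − 2Q).
1 − 2P − Q = 0.887582, giving −½ ln(0.887582) = 0.059627.
1 − 2Q = 0.995592, giving −¼ ln(0.995592) = 0.001104.
d = 0.059627 + 0.001104 = 0.060731.

0.06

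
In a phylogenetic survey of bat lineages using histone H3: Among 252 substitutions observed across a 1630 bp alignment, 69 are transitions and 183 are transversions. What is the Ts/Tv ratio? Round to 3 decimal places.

0.377

R = 69/183 = 0.377049… ≈ 0.377 (to 3 d.p.).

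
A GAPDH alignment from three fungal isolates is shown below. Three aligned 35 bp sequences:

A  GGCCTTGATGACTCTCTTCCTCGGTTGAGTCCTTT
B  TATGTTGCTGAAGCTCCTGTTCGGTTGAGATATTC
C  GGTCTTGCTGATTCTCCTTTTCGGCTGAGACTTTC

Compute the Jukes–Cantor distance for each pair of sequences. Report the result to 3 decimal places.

A–B: 14/35 sites differ → p = 0.4, d = −0.75 ln(1 − 0.533333) = 0.571605 ≈ 0.572.
A–C: 10/35 sites differ → p ≈ 0.285714, d = −0.75 ln(1 − 0.380952) = 0.359679 ≈ 0.360.
B–C: 9/35 sites differ → p ≈ 0.257143, d = −0.75 ln(1 − 0.342857) = 0.314890 ≈ 0.315.

d(A,B) = 0.572, d(A,C) = 0.360, d(B,C) = 0.315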